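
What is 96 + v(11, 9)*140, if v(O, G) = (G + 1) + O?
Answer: 3036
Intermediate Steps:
v(O, G) = 1 + G + O (v(O, G) = (1 + G) + O = 1 + G + O)
96 + v(11, 9)*140 = 96 + (1 + 9 + 11)*140 = 96 + 21*140 = 96 + 2940 = 3036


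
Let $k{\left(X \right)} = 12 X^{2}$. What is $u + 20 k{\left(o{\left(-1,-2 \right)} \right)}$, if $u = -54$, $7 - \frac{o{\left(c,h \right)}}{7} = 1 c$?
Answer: $752586$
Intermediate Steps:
$o{\left(c,h \right)} = 49 - 7 c$ ($o{\left(c,h \right)} = 49 - 7 \cdot 1 c = 49 - 7 c$)
$u + 20 k{\left(o{\left(-1,-2 \right)} \right)} = -54 + 20 \cdot 12 \left(49 - -7\right)^{2} = -54 + 20 \cdot 12 \left(49 + 7\right)^{2} = -54 + 20 \cdot 12 \cdot 56^{2} = -54 + 20 \cdot 12 \cdot 3136 = -54 + 20 \cdot 37632 = -54 + 752640 = 752586$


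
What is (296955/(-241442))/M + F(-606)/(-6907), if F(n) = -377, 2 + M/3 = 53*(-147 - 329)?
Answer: 153147331681/2804970301708 ≈ 0.054599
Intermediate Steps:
M = -75690 (M = -6 + 3*(53*(-147 - 329)) = -6 + 3*(53*(-476)) = -6 + 3*(-25228) = -6 - 75684 = -75690)
(296955/(-241442))/M + F(-606)/(-6907) = (296955/(-241442))/(-75690) - 377/(-6907) = (296955*(-1/241442))*(-1/75690) - 377*(-1/6907) = -296955/241442*(-1/75690) + 377/6907 = 6599/406105444 + 377/6907 = 153147331681/2804970301708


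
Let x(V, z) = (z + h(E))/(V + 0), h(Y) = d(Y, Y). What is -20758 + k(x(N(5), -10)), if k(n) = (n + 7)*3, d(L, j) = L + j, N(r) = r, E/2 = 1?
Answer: -103703/5 ≈ -20741.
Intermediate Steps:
E = 2 (E = 2*1 = 2)
h(Y) = 2*Y (h(Y) = Y + Y = 2*Y)
x(V, z) = (4 + z)/V (x(V, z) = (z + 2*2)/(V + 0) = (z + 4)/V = (4 + z)/V)
k(n) = 21 + 3*n (k(n) = (7 + n)*3 = 21 + 3*n)
-20758 + k(x(N(5), -10)) = -20758 + (21 + 3*((4 - 10)/5)) = -20758 + (21 + 3*((⅕)*(-6))) = -20758 + (21 + 3*(-6/5)) = -20758 + (21 - 18/5) = -20758 + 87/5 = -103703/5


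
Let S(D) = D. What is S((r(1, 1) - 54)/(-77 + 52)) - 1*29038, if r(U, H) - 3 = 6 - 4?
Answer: -725901/25 ≈ -29036.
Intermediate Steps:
r(U, H) = 5 (r(U, H) = 3 + (6 - 4) = 3 + 2 = 5)
S((r(1, 1) - 54)/(-77 + 52)) - 1*29038 = (5 - 54)/(-77 + 52) - 1*29038 = -49/(-25) - 29038 = -49*(-1/25) - 29038 = 49/25 - 29038 = -725901/25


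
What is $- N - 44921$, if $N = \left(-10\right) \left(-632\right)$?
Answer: $-51241$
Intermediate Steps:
$N = 6320$
$- N - 44921 = \left(-1\right) 6320 - 44921 = -6320 - 44921 = -51241$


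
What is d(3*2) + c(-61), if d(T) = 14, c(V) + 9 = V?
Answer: -56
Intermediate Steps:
c(V) = -9 + V
d(3*2) + c(-61) = 14 + (-9 - 61) = 14 - 70 = -56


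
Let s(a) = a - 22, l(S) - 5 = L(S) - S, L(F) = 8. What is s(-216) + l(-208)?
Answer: -17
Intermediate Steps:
l(S) = 13 - S (l(S) = 5 + (8 - S) = 13 - S)
s(a) = -22 + a
s(-216) + l(-208) = (-22 - 216) + (13 - 1*(-208)) = -238 + (13 + 208) = -238 + 221 = -17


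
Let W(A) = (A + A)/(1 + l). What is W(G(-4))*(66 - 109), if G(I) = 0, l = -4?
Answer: 0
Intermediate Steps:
W(A) = -2*A/3 (W(A) = (A + A)/(1 - 4) = (2*A)/(-3) = (2*A)*(-⅓) = -2*A/3)
W(G(-4))*(66 - 109) = (-⅔*0)*(66 - 109) = 0*(-43) = 0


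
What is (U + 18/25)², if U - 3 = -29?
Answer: 399424/625 ≈ 639.08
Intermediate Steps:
U = -26 (U = 3 - 29 = -26)
(U + 18/25)² = (-26 + 18/25)² = (-632/25)² = 399424/625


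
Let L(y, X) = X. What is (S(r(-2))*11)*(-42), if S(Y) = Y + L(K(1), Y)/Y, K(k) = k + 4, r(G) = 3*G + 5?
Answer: 0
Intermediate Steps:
r(G) = 5 + 3*G
K(k) = 4 + k
S(Y) = 1 + Y (S(Y) = Y + Y/Y = Y + 1 = 1 + Y)
(S(r(-2))*11)*(-42) = ((1 + (5 + 3*(-2)))*11)*(-42) = ((1 + (5 - 6))*11)*(-42) = ((1 - 1)*11)*(-42) = (0*11)*(-42) = 0*(-42) = 0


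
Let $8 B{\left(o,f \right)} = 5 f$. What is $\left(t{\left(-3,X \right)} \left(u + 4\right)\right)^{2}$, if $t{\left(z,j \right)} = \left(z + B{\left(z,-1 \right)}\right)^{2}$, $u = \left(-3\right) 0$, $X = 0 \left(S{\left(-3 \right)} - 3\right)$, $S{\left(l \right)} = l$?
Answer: $\frac{707281}{256} \approx 2762.8$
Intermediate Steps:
$B{\left(o,f \right)} = \frac{5 f}{8}$
$X = 0$ ($X = 0 \left(-3 - 3\right) = 0 \left(-6\right) = 0$)
$u = 0$
$t{\left(z,j \right)} = \left(- \frac{5}{8} + z\right)^{2}$ ($t{\left(z,j \right)} = \left(z + \frac{5}{8} \left(-1\right)\right)^{2} = \left(z - \frac{5}{8}\right)^{2} = \left(- \frac{5}{8} + z\right)^{2}$)
$\left(t{\left(-3,X \right)} \left(u + 4\right)\right)^{2} = \left(\frac{\left(-5 + 8 \left(-3\right)\right)^{2}}{64} \left(0 + 4\right)\right)^{2} = \left(\frac{\left(-5 - 24\right)^{2}}{64} \cdot 4\right)^{2} = \left(\frac{\left(-29\right)^{2}}{64} \cdot 4\right)^{2} = \left(\frac{1}{64} \cdot 841 \cdot 4\right)^{2} = \left(\frac{841}{64} \cdot 4\right)^{2} = \left(\frac{841}{16}\right)^{2} = \frac{707281}{256}$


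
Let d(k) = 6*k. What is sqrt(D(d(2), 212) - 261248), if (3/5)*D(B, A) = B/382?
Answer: 3*I*sqrt(1058954042)/191 ≈ 511.12*I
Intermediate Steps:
D(B, A) = 5*B/1146 (D(B, A) = 5*(B/382)/3 = 5*B/1146)
sqrt(D(d(2), 212) - 261248) = sqrt(5*(6*2)/1146 - 261248) = sqrt((5/1146)*12 - 261248) = sqrt(10/191 - 261248) = sqrt(-49898358/191) = 3*I*sqrt(1058954042)/191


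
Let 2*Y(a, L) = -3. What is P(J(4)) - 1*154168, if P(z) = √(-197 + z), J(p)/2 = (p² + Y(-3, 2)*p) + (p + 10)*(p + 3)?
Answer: -154168 + √19 ≈ -1.5416e+5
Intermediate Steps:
Y(a, L) = -3/2 (Y(a, L) = (½)*(-3) = -3/2)
J(p) = -3*p + 2*p² + 2*(3 + p)*(10 + p) (J(p) = 2*((p² - 3*p/2) + (p + 10)*(p + 3)) = 2*((p² - 3*p/2) + (10 + p)*(3 + p)) = 2*((p² - 3*p/2) + (3 + p)*(10 + p)) = 2*(p² - 3*p/2 + (3 + p)*(10 + p)) = -3*p + 2*p² + 2*(3 + p)*(10 + p))
P(J(4)) - 1*154168 = √(-197 + (60 + 4*4² + 23*4)) - 1*154168 = √(-197 + (60 + 4*16 + 92)) - 154168 = √(-197 + (60 + 64 + 92)) - 154168 = √(-197 + 216) - 154168 = √19 - 154168 = -154168 + √19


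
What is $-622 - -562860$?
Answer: $562238$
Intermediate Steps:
$-622 - -562860 = -622 + 562860 = 562238$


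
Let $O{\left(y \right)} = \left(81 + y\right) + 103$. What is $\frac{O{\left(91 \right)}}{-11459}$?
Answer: $- \frac{275}{11459} \approx -0.023999$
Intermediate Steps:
$O{\left(y \right)} = 184 + y$
$\frac{O{\left(91 \right)}}{-11459} = \frac{184 + 91}{-11459} = 275 \left(- \frac{1}{11459}\right) = - \frac{275}{11459}$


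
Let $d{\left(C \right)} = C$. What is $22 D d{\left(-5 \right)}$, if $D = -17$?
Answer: $1870$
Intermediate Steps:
$22 D d{\left(-5 \right)} = 22 \left(-17\right) \left(-5\right) = \left(-374\right) \left(-5\right) = 1870$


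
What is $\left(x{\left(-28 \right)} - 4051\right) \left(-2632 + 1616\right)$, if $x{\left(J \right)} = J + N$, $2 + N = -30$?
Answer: $4176776$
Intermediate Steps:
$N = -32$ ($N = -2 - 30 = -32$)
$x{\left(J \right)} = -32 + J$ ($x{\left(J \right)} = J - 32 = -32 + J$)
$\left(x{\left(-28 \right)} - 4051\right) \left(-2632 + 1616\right) = \left(\left(-32 - 28\right) - 4051\right) \left(-2632 + 1616\right) = \left(-60 - 4051\right) \left(-1016\right) = \left(-4111\right) \left(-1016\right) = 4176776$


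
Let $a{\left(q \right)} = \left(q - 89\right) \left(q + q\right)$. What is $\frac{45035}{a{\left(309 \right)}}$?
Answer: $\frac{9007}{27192} \approx 0.33124$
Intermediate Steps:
$a{\left(q \right)} = 2 q \left(-89 + q\right)$ ($a{\left(q \right)} = \left(-89 + q\right) 2 q = 2 q \left(-89 + q\right)$)
$\frac{45035}{a{\left(309 \right)}} = \frac{45035}{2 \cdot 309 \left(-89 + 309\right)} = \frac{45035}{2 \cdot 309 \cdot 220} = \frac{45035}{135960} = 45035 \cdot \frac{1}{135960} = \frac{9007}{27192}$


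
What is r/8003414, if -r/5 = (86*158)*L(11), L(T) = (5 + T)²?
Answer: -8696320/4001707 ≈ -2.1732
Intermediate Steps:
r = -17392640 (r = -5*86*158*(5 + 11)² = -67940*16² = -67940*256 = -5*3478528 = -17392640)
r/8003414 = -17392640/8003414 = -17392640*1/8003414 = -8696320/4001707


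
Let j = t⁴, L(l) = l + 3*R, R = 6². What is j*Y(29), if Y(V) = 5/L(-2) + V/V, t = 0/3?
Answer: 0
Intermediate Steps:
t = 0 (t = 0*(⅓) = 0)
R = 36
L(l) = 108 + l (L(l) = l + 3*36 = l + 108 = 108 + l)
Y(V) = 111/106 (Y(V) = 5/(108 - 2) + V/V = 5/106 + 1 = 111/106)
j = 0 (j = 0⁴ = 0)
j*Y(29) = 0*(111/106) = 0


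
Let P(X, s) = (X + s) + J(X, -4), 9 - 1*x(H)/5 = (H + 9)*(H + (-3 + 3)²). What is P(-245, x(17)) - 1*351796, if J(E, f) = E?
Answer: -354451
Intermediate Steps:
x(H) = 45 - 5*H*(9 + H) (x(H) = 45 - 5*(H + 9)*(H + (-3 + 3)²) = 45 - 5*(9 + H)*(H + 0²) = 45 - 5*(9 + H)*(H + 0) = 45 - 5*(9 + H)*H = 45 - 5*H*(9 + H))
P(X, s) = s + 2*X (P(X, s) = (X + s) + X = s + 2*X)
P(-245, x(17)) - 1*351796 = ((45 - 45*17 - 5*17²) + 2*(-245)) - 1*351796 = ((45 - 765 - 5*289) - 490) - 351796 = ((45 - 765 - 1445) - 490) - 351796 = (-2165 - 490) - 351796 = -2655 - 351796 = -354451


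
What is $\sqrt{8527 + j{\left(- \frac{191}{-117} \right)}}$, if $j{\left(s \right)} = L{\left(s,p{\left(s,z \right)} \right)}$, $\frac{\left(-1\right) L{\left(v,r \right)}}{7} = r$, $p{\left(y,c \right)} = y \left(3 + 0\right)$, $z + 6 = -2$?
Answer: $\frac{4 \sqrt{807339}}{39} \approx 92.156$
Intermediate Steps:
$z = -8$ ($z = -6 - 2 = -8$)
$p{\left(y,c \right)} = 3 y$ ($p{\left(y,c \right)} = y 3 = 3 y$)
$L{\left(v,r \right)} = - 7 r$
$j{\left(s \right)} = - 21 s$ ($j{\left(s \right)} = - 7 \cdot 3 s = - 21 s$)
$\sqrt{8527 + j{\left(- \frac{191}{-117} \right)}} = \sqrt{8527 - 21 \left(- \frac{191}{-117}\right)} = \sqrt{8527 - 21 \left(\left(-191\right) \left(- \frac{1}{117}\right)\right)} = \sqrt{8527 - \frac{1337}{39}} = \sqrt{\frac{331216}{39}} = \frac{4 \sqrt{807339}}{39}$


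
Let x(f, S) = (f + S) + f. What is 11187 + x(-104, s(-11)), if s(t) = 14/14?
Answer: 10980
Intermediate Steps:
s(t) = 1 (s(t) = 14*(1/14) = 1)
x(f, S) = S + 2*f (x(f, S) = (S + f) + f = S + 2*f)
11187 + x(-104, s(-11)) = 11187 + (1 + 2*(-104)) = 11187 + (1 - 208) = 11187 - 207 = 10980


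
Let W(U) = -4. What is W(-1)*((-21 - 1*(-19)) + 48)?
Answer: -184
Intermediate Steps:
W(-1)*((-21 - 1*(-19)) + 48) = -4*((-21 - 1*(-19)) + 48) = -4*((-21 + 19) + 48) = -4*(-2 + 48) = -4*46 = -184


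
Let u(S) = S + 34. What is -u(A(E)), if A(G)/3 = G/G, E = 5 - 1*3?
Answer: -37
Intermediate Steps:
E = 2 (E = 5 - 3 = 2)
A(G) = 3 (A(G) = 3*(G/G) = 3*1 = 3)
u(S) = 34 + S
-u(A(E)) = -(34 + 3) = -1*37 = -37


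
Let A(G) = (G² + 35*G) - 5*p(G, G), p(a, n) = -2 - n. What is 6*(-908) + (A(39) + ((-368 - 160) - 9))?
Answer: -2894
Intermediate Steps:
A(G) = 10 + G² + 40*G (A(G) = (G² + 35*G) - 5*(-2 - G) = (G² + 35*G) + (10 + 5*G) = 10 + G² + 40*G)
6*(-908) + (A(39) + ((-368 - 160) - 9)) = 6*(-908) + ((10 + 39² + 40*39) + ((-368 - 160) - 9)) = -5448 + ((10 + 1521 + 1560) + (-528 - 9)) = -5448 + (3091 - 537) = -5448 + 2554 = -2894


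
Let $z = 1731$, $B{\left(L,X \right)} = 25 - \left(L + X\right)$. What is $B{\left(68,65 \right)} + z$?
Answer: $1623$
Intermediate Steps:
$B{\left(L,X \right)} = 25 - L - X$ ($B{\left(L,X \right)} = 25 - \left(L + X\right) = 25 - L - X$)
$B{\left(68,65 \right)} + z = \left(25 - 68 - 65\right) + 1731 = -108 + 1731 = 1623$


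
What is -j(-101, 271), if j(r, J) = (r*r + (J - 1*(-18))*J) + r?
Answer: -88419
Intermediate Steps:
j(r, J) = r + r**2 + J*(18 + J) (j(r, J) = (r**2 + (J + 18)*J) + r = (r**2 + (18 + J)*J) + r = (r**2 + J*(18 + J)) + r = r + r**2 + J*(18 + J))
-j(-101, 271) = -(-101 + 271**2 + (-101)**2 + 18*271) = -(-101 + 73441 + 10201 + 4878) = -1*88419 = -88419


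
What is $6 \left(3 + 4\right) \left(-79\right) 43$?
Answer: $-142674$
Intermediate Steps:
$6 \left(3 + 4\right) \left(-79\right) 43 = 6 \cdot 7 \left(-79\right) 43 = 42 \left(-79\right) 43 = \left(-3318\right) 43 = -142674$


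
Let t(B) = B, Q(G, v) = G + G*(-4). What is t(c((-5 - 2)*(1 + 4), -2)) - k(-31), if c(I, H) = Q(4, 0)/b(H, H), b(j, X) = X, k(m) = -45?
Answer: 51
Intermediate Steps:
Q(G, v) = -3*G (Q(G, v) = G - 4*G = -3*G)
c(I, H) = -12/H (c(I, H) = (-3*4)/H = -12/H)
t(c((-5 - 2)*(1 + 4), -2)) - k(-31) = -12/(-2) - 1*(-45) = -12*(-½) + 45 = 6 + 45 = 51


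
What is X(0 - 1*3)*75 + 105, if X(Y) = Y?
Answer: -120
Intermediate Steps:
X(0 - 1*3)*75 + 105 = (0 - 1*3)*75 + 105 = (0 - 3)*75 + 105 = -3*75 + 105 = -225 + 105 = -120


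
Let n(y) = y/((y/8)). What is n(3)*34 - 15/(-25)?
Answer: 1363/5 ≈ 272.60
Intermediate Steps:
n(y) = 8 (n(y) = y/((y*(⅛))) = y/((y/8)) = y*(8/y) = 8)
n(3)*34 - 15/(-25) = 8*34 - 15/(-25) = 272 - 15*(-1/25) = 272 + ⅗ = 1363/5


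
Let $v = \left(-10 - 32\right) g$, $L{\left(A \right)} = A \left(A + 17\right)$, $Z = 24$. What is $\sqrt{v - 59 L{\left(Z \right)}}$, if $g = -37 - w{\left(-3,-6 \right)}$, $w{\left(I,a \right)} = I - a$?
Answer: $18 i \sqrt{174} \approx 237.44 i$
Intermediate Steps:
$L{\left(A \right)} = A \left(17 + A\right)$
$g = -40$ ($g = -37 - \left(-3 - -6\right) = -37 - \left(-3 + 6\right) = -37 - 3 = -40$)
$v = 1680$ ($v = \left(-10 - 32\right) \left(-40\right) = \left(-42\right) \left(-40\right) = 1680$)
$\sqrt{v - 59 L{\left(Z \right)}} = \sqrt{1680 - 59 \cdot 24 \left(17 + 24\right)} = \sqrt{1680 - 59 \cdot 24 \cdot 41} = \sqrt{1680 - 58056} = \sqrt{-56376} = 18 i \sqrt{174}$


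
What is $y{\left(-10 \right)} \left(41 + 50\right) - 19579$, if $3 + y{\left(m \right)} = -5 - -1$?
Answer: $-20216$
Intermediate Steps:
$y{\left(m \right)} = -7$ ($y{\left(m \right)} = -3 - 4 = -7$)
$y{\left(-10 \right)} \left(41 + 50\right) - 19579 = - 7 \left(41 + 50\right) - 19579 = \left(-7\right) 91 - 19579 = -637 - 19579 = -20216$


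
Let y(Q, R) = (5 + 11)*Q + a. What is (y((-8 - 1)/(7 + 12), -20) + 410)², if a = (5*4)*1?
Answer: 64416676/361 ≈ 1.7844e+5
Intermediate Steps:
a = 20 (a = 20*1 = 20)
y(Q, R) = 20 + 16*Q (y(Q, R) = (5 + 11)*Q + 20 = 16*Q + 20 = 20 + 16*Q)
(y((-8 - 1)/(7 + 12), -20) + 410)² = ((20 + 16*((-8 - 1)/(7 + 12))) + 410)² = ((20 + 16*(-9/19)) + 410)² = ((20 - 144/19) + 410)² = (236/19 + 410)² = (8026/19)² = 64416676/361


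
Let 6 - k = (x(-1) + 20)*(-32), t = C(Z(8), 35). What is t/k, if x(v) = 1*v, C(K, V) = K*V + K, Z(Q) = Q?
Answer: 144/307 ≈ 0.46906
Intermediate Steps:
C(K, V) = K + K*V
x(v) = v
t = 288 (t = 8*(1 + 35) = 8*36 = 288)
k = 614 (k = 6 - (-1 + 20)*(-32) = 6 - 19*(-32) = 6 - 1*(-608) = 6 + 608 = 614)
t/k = 288/614 = 288*(1/614) = 144/307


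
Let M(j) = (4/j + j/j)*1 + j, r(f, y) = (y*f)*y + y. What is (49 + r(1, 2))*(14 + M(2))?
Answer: 1045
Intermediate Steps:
r(f, y) = y + f*y² (r(f, y) = (f*y)*y + y = f*y² + y = y + f*y²)
M(j) = 1 + j + 4/j (M(j) = (4/j + 1)*1 + j = (1 + 4/j)*1 + j = (1 + 4/j) + j = 1 + j + 4/j)
(49 + r(1, 2))*(14 + M(2)) = (49 + 2*(1 + 1*2))*(14 + (1 + 2 + 4/2)) = (49 + 2*(1 + 2))*(14 + (1 + 2 + 4*(½))) = (49 + 2*3)*(14 + (1 + 2 + 2)) = (49 + 6)*(14 + 5) = 55*19 = 1045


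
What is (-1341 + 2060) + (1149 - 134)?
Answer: 1734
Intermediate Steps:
(-1341 + 2060) + (1149 - 134) = 719 + 1015 = 1734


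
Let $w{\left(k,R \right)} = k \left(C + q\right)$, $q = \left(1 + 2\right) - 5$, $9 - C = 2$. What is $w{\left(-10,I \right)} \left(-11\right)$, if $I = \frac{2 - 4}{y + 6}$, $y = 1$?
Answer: $550$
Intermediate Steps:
$C = 7$ ($C = 9 - 2 = 7$)
$I = - \frac{2}{7}$ ($I = \frac{2 - 4}{1 + 6} = - \frac{2}{7} \approx -0.28571$)
$q = -2$ ($q = 3 - 5 = -2$)
$w{\left(k,R \right)} = 5 k$ ($w{\left(k,R \right)} = k \left(7 - 2\right) = k 5 = 5 k$)
$w{\left(-10,I \right)} \left(-11\right) = 5 \left(-10\right) \left(-11\right) = \left(-50\right) \left(-11\right) = 550$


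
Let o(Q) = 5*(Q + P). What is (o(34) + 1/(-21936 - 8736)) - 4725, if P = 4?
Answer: -139097521/30672 ≈ -4535.0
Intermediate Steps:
o(Q) = 20 + 5*Q (o(Q) = 5*(Q + 4) = 5*(4 + Q) = 20 + 5*Q)
(o(34) + 1/(-21936 - 8736)) - 4725 = ((20 + 5*34) + 1/(-21936 - 8736)) - 4725 = ((20 + 170) + 1/(-30672)) - 4725 = (190 - 1/30672) - 4725 = 5827679/30672 - 4725 = -139097521/30672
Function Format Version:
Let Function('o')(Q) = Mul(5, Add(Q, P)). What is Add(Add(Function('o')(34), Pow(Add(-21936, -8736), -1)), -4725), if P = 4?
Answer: Rational(-139097521, 30672) ≈ -4535.0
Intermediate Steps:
Function('o')(Q) = Add(20, Mul(5, Q)) (Function('o')(Q) = Mul(5, Add(Q, 4)) = Mul(5, Add(4, Q)) = Add(20, Mul(5, Q)))
Add(Add(Function('o')(34), Pow(Add(-21936, -8736), -1)), -4725) = Add(Add(Add(20, Mul(5, 34)), Pow(Add(-21936, -8736), -1)), -4725) = Add(Add(Add(20, 170), Pow(-30672, -1)), -4725) = Add(Add(190, Rational(-1, 30672)), -4725) = Add(Rational(5827679, 30672), -4725) = Rational(-139097521, 30672)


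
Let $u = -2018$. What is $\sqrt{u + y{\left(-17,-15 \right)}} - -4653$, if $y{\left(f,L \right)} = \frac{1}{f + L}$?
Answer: $4653 + \frac{i \sqrt{129154}}{8} \approx 4653.0 + 44.922 i$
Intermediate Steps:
$y{\left(f,L \right)} = \frac{1}{L + f}$
$\sqrt{u + y{\left(-17,-15 \right)}} - -4653 = \sqrt{-2018 + \frac{1}{-15 - 17}} - -4653 = \sqrt{-2018 + \frac{1}{-32}} + 4653 = \sqrt{-2018 - \frac{1}{32}} + 4653 = \sqrt{- \frac{64577}{32}} + 4653 = \frac{i \sqrt{129154}}{8} + 4653 = 4653 + \frac{i \sqrt{129154}}{8}$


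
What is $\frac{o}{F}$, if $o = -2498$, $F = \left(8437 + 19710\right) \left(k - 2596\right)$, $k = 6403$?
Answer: $- \frac{2498}{107155629} \approx -2.3312 \cdot 10^{-5}$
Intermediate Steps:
$F = 107155629$ ($F = \left(8437 + 19710\right) \left(6403 - 2596\right) = 28147 \cdot 3807 = 107155629$)
$\frac{o}{F} = - \frac{2498}{107155629}$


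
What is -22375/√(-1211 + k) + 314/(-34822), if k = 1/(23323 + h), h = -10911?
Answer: -157/17411 + 44750*I*√46640978893/15030931 ≈ -0.0090173 + 642.97*I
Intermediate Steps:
k = 1/12412 (k = 1/(23323 - 10911) = 1/12412 ≈ 8.0567e-5)
-22375/√(-1211 + k) + 314/(-34822) = -22375/√(-1211 + 1/12412) + 314/(-34822) = -22375*(-2*I*√46640978893/15030931) + 314*(-1/34822) = -22375*(-2*I*√46640978893/15030931) - 157/17411 = -(-44750)*I*√46640978893/15030931 - 157/17411 = 44750*I*√46640978893/15030931 - 157/17411 = -157/17411 + 44750*I*√46640978893/15030931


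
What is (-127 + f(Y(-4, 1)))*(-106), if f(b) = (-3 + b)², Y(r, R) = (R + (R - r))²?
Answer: -101972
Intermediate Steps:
Y(r, R) = (-r + 2*R)²
(-127 + f(Y(-4, 1)))*(-106) = (-127 + (-3 + (-1*(-4) + 2*1)²)²)*(-106) = (-127 + (-3 + (4 + 2)²)²)*(-106) = (-127 + (-3 + 6²)²)*(-106) = (-127 + (-3 + 36)²)*(-106) = (-127 + 33²)*(-106) = (-127 + 1089)*(-106) = 962*(-106) = -101972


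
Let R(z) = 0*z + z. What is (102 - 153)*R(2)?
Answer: -102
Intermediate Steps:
R(z) = z (R(z) = 0 + z = z)
(102 - 153)*R(2) = (102 - 153)*2 = -51*2 = -102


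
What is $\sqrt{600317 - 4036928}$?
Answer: $i \sqrt{3436611} \approx 1853.8 i$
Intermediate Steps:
$\sqrt{600317 - 4036928} = \sqrt{-3436611} = i \sqrt{3436611}$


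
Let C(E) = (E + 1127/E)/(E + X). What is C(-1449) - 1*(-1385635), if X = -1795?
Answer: 10113753127/7299 ≈ 1.3856e+6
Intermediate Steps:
C(E) = (E + 1127/E)/(-1795 + E) (C(E) = (E + 1127/E)/(E - 1795) = (E + 1127/E)/(-1795 + E))
C(-1449) - 1*(-1385635) = (1127 + (-1449)²)/((-1449)*(-1795 - 1449)) - 1*(-1385635) = -1/1449*(1127 + 2099601)/(-3244) + 1385635 = -1/1449*(-1/3244)*2100728 + 1385635 = 3262/7299 + 1385635 = 10113753127/7299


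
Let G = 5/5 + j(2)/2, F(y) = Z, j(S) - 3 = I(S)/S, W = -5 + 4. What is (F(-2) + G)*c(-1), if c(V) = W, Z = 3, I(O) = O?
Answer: -6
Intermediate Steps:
W = -1
j(S) = 4 (j(S) = 3 + S/S = 3 + 1 = 4)
F(y) = 3
G = 3 (G = 5/5 + 4/2 = 5*(⅕) + 4*(½) = 1 + 2 = 3)
c(V) = -1
(F(-2) + G)*c(-1) = (3 + 3)*(-1) = 6*(-1) = -6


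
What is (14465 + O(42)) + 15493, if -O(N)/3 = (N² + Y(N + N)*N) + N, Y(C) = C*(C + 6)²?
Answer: -85705860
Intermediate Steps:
Y(C) = C*(6 + C)²
O(N) = -3*N - 3*N² - 6*N²*(6 + 2*N)² (O(N) = -3*((N² + ((N + N)*(6 + (N + N))²)*N) + N) = -3*((N² + ((2*N)*(6 + 2*N)²)*N) + N) = -3*((N² + (2*N*(6 + 2*N)²)*N) + N) = -3*((N² + 2*N²*(6 + 2*N)²) + N) = -3*(N + N² + 2*N²*(6 + 2*N)²) = -3*N - 3*N² - 6*N²*(6 + 2*N)²)
(14465 + O(42)) + 15493 = (14465 - 3*42*(1 + 42 + 8*42*(3 + 42)²)) + 15493 = (14465 - 3*42*(1 + 42 + 8*42*45²)) + 15493 = (14465 - 3*42*(1 + 42 + 8*42*2025)) + 15493 = (14465 - 3*42*(1 + 42 + 680400)) + 15493 = (14465 - 3*42*680443) + 15493 = (14465 - 85735818) + 15493 = -85721353 + 15493 = -85705860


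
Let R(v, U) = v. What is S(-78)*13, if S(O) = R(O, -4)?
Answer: -1014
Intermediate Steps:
S(O) = O
S(-78)*13 = -78*13 = -1014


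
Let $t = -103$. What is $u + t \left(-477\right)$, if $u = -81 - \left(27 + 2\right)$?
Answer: $49021$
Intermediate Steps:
$u = -110$ ($u = -81 - 29 = -110$)
$u + t \left(-477\right) = -110 - -49131 = -110 + 49131 = 49021$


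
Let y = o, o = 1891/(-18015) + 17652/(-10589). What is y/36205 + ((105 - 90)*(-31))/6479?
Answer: -103668087604636/1443457670515575 ≈ -0.071819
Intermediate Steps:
o = -338024579/190760835 (o = 1891*(-1/18015) + 17652*(-1/10589) = -1891/18015 - 17652/10589 = -338024579/190760835 ≈ -1.7720)
y = -338024579/190760835 ≈ -1.7720
y/36205 + ((105 - 90)*(-31))/6479 = -338024579/190760835/36205 + ((105 - 90)*(-31))/6479 = -338024579/190760835*1/36205 + (15*(-31))*(1/6479) = -338024579/6906496031175 - 465*1/6479 = -338024579/6906496031175 - 15/209 = -103668087604636/1443457670515575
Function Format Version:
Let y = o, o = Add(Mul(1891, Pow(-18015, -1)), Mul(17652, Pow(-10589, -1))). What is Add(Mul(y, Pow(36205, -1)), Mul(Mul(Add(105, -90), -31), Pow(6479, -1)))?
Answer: Rational(-103668087604636, 1443457670515575) ≈ -0.071819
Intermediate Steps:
o = Rational(-338024579, 190760835) (o = Add(Mul(1891, Rational(-1, 18015)), Mul(17652, Rational(-1, 10589))) = Add(Rational(-1891, 18015), Rational(-17652, 10589)) = Rational(-338024579, 190760835) ≈ -1.7720)
y = Rational(-338024579, 190760835) ≈ -1.7720
Add(Mul(y, Pow(36205, -1)), Mul(Mul(Add(105, -90), -31), Pow(6479, -1))) = Add(Mul(Rational(-338024579, 190760835), Pow(36205, -1)), Mul(Mul(Add(105, -90), -31), Pow(6479, -1))) = Add(Mul(Rational(-338024579, 190760835), Rational(1, 36205)), Mul(Mul(15, -31), Rational(1, 6479))) = Add(Rational(-338024579, 6906496031175), Mul(-465, Rational(1, 6479))) = Add(Rational(-338024579, 6906496031175), Rational(-15, 209)) = Rational(-103668087604636, 1443457670515575)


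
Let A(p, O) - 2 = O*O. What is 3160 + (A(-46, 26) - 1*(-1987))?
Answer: 5825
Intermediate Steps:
A(p, O) = 2 + O² (A(p, O) = 2 + O*O = 2 + O²)
3160 + (A(-46, 26) - 1*(-1987)) = 3160 + ((2 + 26²) - 1*(-1987)) = 3160 + ((2 + 676) + 1987) = 3160 + (678 + 1987) = 3160 + 2665 = 5825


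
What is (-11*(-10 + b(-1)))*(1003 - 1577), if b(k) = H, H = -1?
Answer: -69454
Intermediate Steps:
b(k) = -1
(-11*(-10 + b(-1)))*(1003 - 1577) = (-11*(-10 - 1))*(1003 - 1577) = -11*(-11)*(-574) = 121*(-574) = -69454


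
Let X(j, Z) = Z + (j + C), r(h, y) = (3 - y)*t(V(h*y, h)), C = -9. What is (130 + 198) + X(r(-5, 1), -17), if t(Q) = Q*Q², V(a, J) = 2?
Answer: 318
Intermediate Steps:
t(Q) = Q³
r(h, y) = 24 - 8*y (r(h, y) = (3 - y)*2³ = (3 - y)*8 = 24 - 8*y)
X(j, Z) = -9 + Z + j (X(j, Z) = Z + (j - 9) = Z + (-9 + j) = -9 + Z + j)
(130 + 198) + X(r(-5, 1), -17) = (130 + 198) + (-9 - 17 + (24 - 8*1)) = 328 + (-9 - 17 + (24 - 8)) = 328 + (-9 - 17 + 16) = 328 - 10 = 318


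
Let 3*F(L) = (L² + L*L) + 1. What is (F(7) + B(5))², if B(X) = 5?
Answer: 1444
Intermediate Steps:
F(L) = ⅓ + 2*L²/3 (F(L) = ((L² + L*L) + 1)/3 = ((L² + L²) + 1)/3 = (2*L² + 1)/3 = (1 + 2*L²)/3 = ⅓ + 2*L²/3)
(F(7) + B(5))² = ((⅓ + (⅔)*7²) + 5)² = ((⅓ + (⅔)*49) + 5)² = ((⅓ + 98/3) + 5)² = (33 + 5)² = 38² = 1444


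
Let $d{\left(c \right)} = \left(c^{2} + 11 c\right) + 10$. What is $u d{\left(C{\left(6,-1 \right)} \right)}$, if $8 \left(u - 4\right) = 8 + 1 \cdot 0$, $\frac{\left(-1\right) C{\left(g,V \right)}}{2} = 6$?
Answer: $110$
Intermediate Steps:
$C{\left(g,V \right)} = -12$ ($C{\left(g,V \right)} = \left(-2\right) 6 = -12$)
$d{\left(c \right)} = 10 + c^{2} + 11 c$
$u = 5$ ($u = 4 + \frac{8 + 1 \cdot 0}{8} = 4 + \frac{8 + 0}{8} = 4 + \frac{1}{8} \cdot 8 = 4 + 1 = 5$)
$u d{\left(C{\left(6,-1 \right)} \right)} = 5 \left(10 + \left(-12\right)^{2} + 11 \left(-12\right)\right) = 5 \left(10 + 144 - 132\right) = 5 \cdot 22 = 110$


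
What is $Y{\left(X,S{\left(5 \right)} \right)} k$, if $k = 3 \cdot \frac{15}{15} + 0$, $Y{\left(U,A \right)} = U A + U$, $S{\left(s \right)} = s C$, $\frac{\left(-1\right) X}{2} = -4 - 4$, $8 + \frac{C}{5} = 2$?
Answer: $-7152$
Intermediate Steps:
$C = -30$ ($C = -40 + 5 \cdot 2 = -40 + 10 = -30$)
$X = 16$ ($X = - 2 \left(-4 - 4\right) = \left(-2\right) \left(-8\right) = 16$)
$S{\left(s \right)} = - 30 s$ ($S{\left(s \right)} = s \left(-30\right) = - 30 s$)
$Y{\left(U,A \right)} = U + A U$ ($Y{\left(U,A \right)} = A U + U = U + A U$)
$k = 3$ ($k = 3 \cdot 15 \cdot \frac{1}{15} + 0 = 3 \cdot 1 + 0 = 3 + 0 = 3$)
$Y{\left(X,S{\left(5 \right)} \right)} k = 16 \left(1 - 150\right) 3 = 16 \left(-149\right) 3 = \left(-2384\right) 3 = -7152$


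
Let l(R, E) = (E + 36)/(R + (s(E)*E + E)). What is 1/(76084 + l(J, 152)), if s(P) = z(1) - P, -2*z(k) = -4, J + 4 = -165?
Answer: 22817/1736008440 ≈ 1.3143e-5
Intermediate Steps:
J = -169 (J = -4 - 165 = -169)
z(k) = 2 (z(k) = -½*(-4) = 2)
s(P) = 2 - P
l(R, E) = (36 + E)/(E + R + E*(2 - E)) (l(R, E) = (E + 36)/(R + ((2 - E)*E + E)) = (36 + E)/(R + (E*(2 - E) + E)) = (36 + E)/(R + (E + E*(2 - E))) = (36 + E)/(E + R + E*(2 - E)))
1/(76084 + l(J, 152)) = 1/(76084 + (36 + 152)/(152 - 169 - 1*152*(-2 + 152))) = 1/(76084 + 188/(152 - 169 - 1*152*150)) = 1/(76084 + 188/(152 - 169 - 22800)) = 1/(76084 + 188/(-22817)) = 1/(76084 - 1/22817*188) = 1/(76084 - 188/22817) = 1/(1736008440/22817) = 22817/1736008440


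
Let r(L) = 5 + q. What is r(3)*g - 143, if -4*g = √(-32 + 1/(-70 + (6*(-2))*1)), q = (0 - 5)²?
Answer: -143 - 75*I*√8610/164 ≈ -143.0 - 42.435*I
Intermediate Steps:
q = 25 (q = (-5)² = 25)
r(L) = 30 (r(L) = 5 + 25 = 30)
g = -5*I*√8610/328 (g = -√(-32 + 1/(-70 + (6*(-2))*1))/4 = -√(-32 + 1/(-70 - 12*1))/4 = -√(-32 + 1/(-70 - 12))/4 = -√(-32 + 1/(-82))/4 = -√(-32 - 1/82)/4 = -5*I*√8610/328 ≈ -1.4145*I)
r(3)*g - 143 = 30*(-5*I*√8610/328) - 143 = -75*I*√8610/164 - 143 = -143 - 75*I*√8610/164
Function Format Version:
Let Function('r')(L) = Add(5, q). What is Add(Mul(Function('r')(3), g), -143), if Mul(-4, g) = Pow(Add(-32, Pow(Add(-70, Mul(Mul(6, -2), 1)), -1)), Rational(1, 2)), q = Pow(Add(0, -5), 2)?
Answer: Add(-143, Mul(Rational(-75, 164), I, Pow(8610, Rational(1, 2)))) ≈ Add(-143.00, Mul(-42.435, I))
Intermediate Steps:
q = 25 (q = Pow(-5, 2) = 25)
Function('r')(L) = 30 (Function('r')(L) = Add(5, 25) = 30)
g = Mul(Rational(-5, 328), I, Pow(8610, Rational(1, 2))) (g = Mul(Rational(-1, 4), Pow(Add(-32, Pow(Add(-70, Mul(Mul(6, -2), 1)), -1)), Rational(1, 2))) = Mul(Rational(-1, 4), Pow(Add(-32, Pow(Add(-70, Mul(-12, 1)), -1)), Rational(1, 2))) = Mul(Rational(-1, 4), Pow(Add(-32, Pow(Add(-70, -12), -1)), Rational(1, 2))) = Mul(Rational(-1, 4), Pow(Add(-32, Pow(-82, -1)), Rational(1, 2))) = Mul(Rational(-1, 4), Pow(Add(-32, Rational(-1, 82)), Rational(1, 2))) = Mul(Rational(-1, 4), Pow(Rational(-2625, 82), Rational(1, 2))) = Mul(Rational(-1, 4), Mul(Rational(5, 82), I, Pow(8610, Rational(1, 2)))) = Mul(Rational(-5, 328), I, Pow(8610, Rational(1, 2))) ≈ Mul(-1.4145, I))
Add(Mul(Function('r')(3), g), -143) = Add(Mul(30, Mul(Rational(-5, 328), I, Pow(8610, Rational(1, 2)))), -143) = Add(Mul(Rational(-75, 164), I, Pow(8610, Rational(1, 2))), -143) = Add(-143, Mul(Rational(-75, 164), I, Pow(8610, Rational(1, 2))))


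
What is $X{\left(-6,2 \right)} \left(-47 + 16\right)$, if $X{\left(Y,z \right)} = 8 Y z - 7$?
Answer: $3193$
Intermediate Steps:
$X{\left(Y,z \right)} = -7 + 8 Y z$ ($X{\left(Y,z \right)} = 8 Y z - 7 = -7 + 8 Y z$)
$X{\left(-6,2 \right)} \left(-47 + 16\right) = \left(-7 + 8 \left(-6\right) 2\right) \left(-47 + 16\right) = \left(-7 - 96\right) \left(-31\right) = \left(-103\right) \left(-31\right) = 3193$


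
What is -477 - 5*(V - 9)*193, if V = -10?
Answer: 17858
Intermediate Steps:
-477 - 5*(V - 9)*193 = -477 - 5*(-10 - 9)*193 = -477 - 5*(-19)*193 = -477 + 95*193 = -477 + 18335 = 17858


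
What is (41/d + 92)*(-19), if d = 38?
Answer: -3537/2 ≈ -1768.5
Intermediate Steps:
(41/d + 92)*(-19) = (41/38 + 92)*(-19) = (3537/38)*(-19) = -3537/2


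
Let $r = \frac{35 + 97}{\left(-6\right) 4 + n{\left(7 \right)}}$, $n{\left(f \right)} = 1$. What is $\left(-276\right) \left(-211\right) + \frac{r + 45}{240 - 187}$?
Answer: $\frac{70990587}{1219} \approx 58237.0$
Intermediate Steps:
$r = - \frac{132}{23}$ ($r = \frac{35 + 97}{\left(-6\right) 4 + 1} = \frac{132}{-24 + 1} = \frac{132}{-23} = 132 \left(- \frac{1}{23}\right) = - \frac{132}{23} \approx -5.7391$)
$\left(-276\right) \left(-211\right) + \frac{r + 45}{240 - 187} = \left(-276\right) \left(-211\right) + \frac{- \frac{132}{23} + 45}{240 - 187} = 58236 + \frac{903}{23 \cdot 53} = 58236 + \frac{903}{23} \cdot \frac{1}{53} = 58236 + \frac{903}{1219} = \frac{70990587}{1219}$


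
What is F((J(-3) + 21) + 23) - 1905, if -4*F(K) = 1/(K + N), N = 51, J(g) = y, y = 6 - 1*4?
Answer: -739141/388 ≈ -1905.0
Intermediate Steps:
y = 2 (y = 6 - 4 = 2)
J(g) = 2
F(K) = -1/(4*(51 + K)) (F(K) = -1/(4*(K + 51)) = -1/(4*(51 + K)))
F((J(-3) + 21) + 23) - 1905 = -1/(204 + 4*((2 + 21) + 23)) - 1905 = -1/(204 + 4*(23 + 23)) - 1905 = -1/(204 + 4*46) - 1905 = -1/(204 + 184) - 1905 = -1/388 - 1905 = -739141/388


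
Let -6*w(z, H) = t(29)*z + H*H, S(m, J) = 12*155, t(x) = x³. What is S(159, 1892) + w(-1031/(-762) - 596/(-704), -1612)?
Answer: -177096925837/402336 ≈ -4.4017e+5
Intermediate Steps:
S(m, J) = 1860
w(z, H) = -24389*z/6 - H²/6 (w(z, H) = -(29³*z + H*H)/6 = -(24389*z + H²)/6 = -(H² + 24389*z)/6 = -24389*z/6 - H²/6)
S(159, 1892) + w(-1031/(-762) - 596/(-704), -1612) = 1860 + (-24389*(-1031/(-762) - 596/(-704))/6 - ⅙*(-1612)²) = 1860 + (-24389*(-1031*(-1/762) - 596*(-1/704))/6 - ⅙*2598544) = 1860 + (-24389*(1031/762 + 149/176)/6 - 1299272/3) = 1860 + (-24389/6*147497/67056 - 1299272/3) = 1860 + (-3597304333/402336 - 1299272/3) = 1860 - 177845270797/402336 = -177096925837/402336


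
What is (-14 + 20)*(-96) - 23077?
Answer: -23653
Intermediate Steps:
(-14 + 20)*(-96) - 23077 = 6*(-96) - 23077 = -576 - 23077 = -23653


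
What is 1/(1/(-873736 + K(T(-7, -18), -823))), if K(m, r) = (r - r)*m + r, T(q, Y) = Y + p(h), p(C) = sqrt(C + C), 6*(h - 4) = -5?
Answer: -874559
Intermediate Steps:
h = 19/6 (h = 4 + (1/6)*(-5) = 4 - 5/6 = 19/6 ≈ 3.1667)
p(C) = sqrt(2)*sqrt(C) (p(C) = sqrt(2*C) = sqrt(2)*sqrt(C))
T(q, Y) = Y + sqrt(57)/3 (T(q, Y) = Y + sqrt(2)*sqrt(19/6) = Y + sqrt(2)*(sqrt(114)/6) = Y + sqrt(57)/3)
K(m, r) = r (K(m, r) = 0*m + r = 0 + r = r)
1/(1/(-873736 + K(T(-7, -18), -823))) = 1/(1/(-873736 - 823)) = 1/(1/(-874559)) = 1/(-1/874559) = -874559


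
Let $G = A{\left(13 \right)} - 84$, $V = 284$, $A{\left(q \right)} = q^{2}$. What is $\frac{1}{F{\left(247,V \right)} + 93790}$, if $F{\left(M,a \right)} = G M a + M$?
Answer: $\frac{1}{6056617} \approx 1.6511 \cdot 10^{-7}$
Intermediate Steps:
$G = 85$ ($G = 13^{2} - 84 = 169 - 84 = 85$)
$F{\left(M,a \right)} = M + 85 M a$ ($F{\left(M,a \right)} = 85 M a + M = M + 85 M a$)
$\frac{1}{F{\left(247,V \right)} + 93790} = \frac{1}{247 \left(1 + 85 \cdot 284\right) + 93790} = \frac{1}{247 \left(1 + 24140\right) + 93790} = \frac{1}{247 \cdot 24141 + 93790} = \frac{1}{5962827 + 93790} = \frac{1}{6056617}$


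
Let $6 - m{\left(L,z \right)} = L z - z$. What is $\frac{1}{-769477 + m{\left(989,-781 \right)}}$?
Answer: $\frac{1}{2157} \approx 0.00046361$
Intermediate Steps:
$m{\left(L,z \right)} = 6 + z - L z$ ($m{\left(L,z \right)} = 6 - \left(L z - z\right) = 6 - \left(- z + L z\right) = 6 + z - L z$)
$\frac{1}{-769477 + m{\left(989,-781 \right)}} = \frac{1}{-769477 - \left(775 - 772409\right)} = \frac{1}{-769477 + \left(6 - 781 + 772409\right)} = \frac{1}{-769477 + 771634} = \frac{1}{2157}$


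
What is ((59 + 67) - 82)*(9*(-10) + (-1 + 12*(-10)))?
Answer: -9284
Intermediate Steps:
((59 + 67) - 82)*(9*(-10) + (-1 + 12*(-10))) = (126 - 82)*(-90 + (-1 - 120)) = 44*(-90 - 121) = 44*(-211) = -9284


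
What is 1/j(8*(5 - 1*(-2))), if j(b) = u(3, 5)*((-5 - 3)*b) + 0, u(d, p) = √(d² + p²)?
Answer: -√34/15232 ≈ -0.00038281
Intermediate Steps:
j(b) = -8*b*√34 (j(b) = √(3² + 5²)*((-5 - 3)*b) + 0 = √(9 + 25)*(-8*b) + 0 = √34*(-8*b) + 0 = -8*b*√34 + 0 = -8*b*√34)
1/j(8*(5 - 1*(-2))) = 1/(-8*8*(5 - 1*(-2))*√34) = 1/(-8*8*(5 + 2)*√34) = 1/(-8*8*7*√34) = 1/(-8*56*√34) = 1/(-448*√34) = -√34/15232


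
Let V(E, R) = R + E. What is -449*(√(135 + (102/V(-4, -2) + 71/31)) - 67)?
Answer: 30083 - 449*√115599/31 ≈ 25159.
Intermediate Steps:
V(E, R) = E + R
-449*(√(135 + (102/V(-4, -2) + 71/31)) - 67) = -449*(√(135 + (102/(-4 - 2) + 71/31)) - 67) = -449*(√(135 + (102/(-6) + 71*(1/31))) - 67) = -449*(√(135 + (102*(-⅙) + 71/31)) - 67) = -449*(√(135 + (-17 + 71/31)) - 67) = -449*(√(135 - 456/31) - 67) = -449*(√(3729/31) - 67) = -449*(√115599/31 - 67) = -449*(-67 + √115599/31) = 30083 - 449*√115599/31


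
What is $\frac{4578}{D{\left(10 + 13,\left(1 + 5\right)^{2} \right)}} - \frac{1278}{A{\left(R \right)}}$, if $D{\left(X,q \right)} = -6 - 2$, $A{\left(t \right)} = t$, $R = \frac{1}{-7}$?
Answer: $\frac{33495}{4} \approx 8373.8$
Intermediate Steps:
$R = - \frac{1}{7} \approx -0.14286$
$D{\left(X,q \right)} = -8$
$\frac{4578}{D{\left(10 + 13,\left(1 + 5\right)^{2} \right)}} - \frac{1278}{A{\left(R \right)}} = \frac{4578}{-8} - \frac{1278}{- \frac{1}{7}} = 4578 \left(- \frac{1}{8}\right) - -8946 = - \frac{2289}{4} + 8946 = \frac{33495}{4}$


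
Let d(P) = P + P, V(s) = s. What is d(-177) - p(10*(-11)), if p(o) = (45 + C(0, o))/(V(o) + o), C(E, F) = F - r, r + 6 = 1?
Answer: -3897/11 ≈ -354.27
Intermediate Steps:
r = -5 (r = -6 + 1 = -5)
d(P) = 2*P
C(E, F) = 5 + F (C(E, F) = F - 1*(-5) = F + 5 = 5 + F)
p(o) = (50 + o)/(2*o) (p(o) = (45 + (5 + o))/(o + o) = (50 + o)/((2*o)) = (50 + o)*(1/(2*o)) = (50 + o)/(2*o))
d(-177) - p(10*(-11)) = 2*(-177) - (50 + 10*(-11))/(2*(10*(-11))) = -354 - (50 - 110)/(2*(-110)) = -354 - (-1)*(-60)/(2*110) = -354 - 1*3/11 = -354 - 3/11 = -3897/11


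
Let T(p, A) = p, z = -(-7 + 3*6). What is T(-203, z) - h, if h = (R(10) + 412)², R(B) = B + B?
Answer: -186827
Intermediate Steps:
R(B) = 2*B
z = -11 (z = -(-7 + 18) = -1*11 = -11)
h = 186624 (h = (2*10 + 412)² = (20 + 412)² = 432² = 186624)
T(-203, z) - h = -203 - 1*186624 = -203 - 186624 = -186827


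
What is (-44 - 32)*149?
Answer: -11324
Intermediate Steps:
(-44 - 32)*149 = -76*149 = -11324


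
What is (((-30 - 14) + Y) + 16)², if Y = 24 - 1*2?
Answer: 36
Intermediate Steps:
Y = 22 (Y = 24 - 2 = 22)
(((-30 - 14) + Y) + 16)² = (((-30 - 14) + 22) + 16)² = ((-44 + 22) + 16)² = (-22 + 16)² = (-6)² = 36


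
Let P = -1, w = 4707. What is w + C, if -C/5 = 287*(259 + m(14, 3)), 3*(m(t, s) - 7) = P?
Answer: -1129574/3 ≈ -3.7652e+5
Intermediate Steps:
m(t, s) = 20/3 (m(t, s) = 7 + (⅓)*(-1) = 7 - ⅓ = 20/3)
C = -1143695/3 (C = -1435*(259 + 20/3) = -1435*797/3 = -5*228739/3 = -1143695/3 ≈ -3.8123e+5)
w + C = 4707 - 1143695/3 = -1129574/3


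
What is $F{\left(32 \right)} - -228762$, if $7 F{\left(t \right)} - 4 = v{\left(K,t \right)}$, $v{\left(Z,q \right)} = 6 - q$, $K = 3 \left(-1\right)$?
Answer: $\frac{1601312}{7} \approx 2.2876 \cdot 10^{5}$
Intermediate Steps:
$K = -3$
$F{\left(t \right)} = \frac{10}{7} - \frac{t}{7}$ ($F{\left(t \right)} = \frac{4}{7} + \frac{6 - t}{7} = \frac{4}{7} - \left(- \frac{6}{7} + \frac{t}{7}\right) = \frac{10}{7} - \frac{t}{7}$)
$F{\left(32 \right)} - -228762 = \left(\frac{10}{7} - \frac{32}{7}\right) - -228762 = \left(\frac{10}{7} - \frac{32}{7}\right) + 228762 = - \frac{22}{7} + 228762 = \frac{1601312}{7}$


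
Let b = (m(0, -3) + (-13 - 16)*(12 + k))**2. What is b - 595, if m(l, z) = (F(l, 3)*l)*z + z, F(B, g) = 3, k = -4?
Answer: 54630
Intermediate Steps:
m(l, z) = z + 3*l*z (m(l, z) = (3*l)*z + z = 3*l*z + z = z + 3*l*z)
b = 55225 (b = (-3*(1 + 3*0) + (-13 - 16)*(12 - 4))**2 = (-3*(1 + 0) - 29*8)**2 = (-3*1 - 232)**2 = (-3 - 232)**2 = (-235)**2 = 55225)
b - 595 = 55225 - 595 = 54630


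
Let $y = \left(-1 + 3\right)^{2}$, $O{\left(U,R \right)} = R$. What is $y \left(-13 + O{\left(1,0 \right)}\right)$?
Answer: $-52$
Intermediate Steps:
$y = 4$ ($y = 2^{2} = 4$)
$y \left(-13 + O{\left(1,0 \right)}\right) = 4 \left(-13 + 0\right) = 4 \left(-13\right) = -52$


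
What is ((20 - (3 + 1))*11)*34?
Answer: 5984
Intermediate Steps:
((20 - (3 + 1))*11)*34 = ((20 - 1*4)*11)*34 = ((20 - 4)*11)*34 = (16*11)*34 = 176*34 = 5984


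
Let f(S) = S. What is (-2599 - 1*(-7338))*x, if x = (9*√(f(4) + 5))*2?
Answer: 255906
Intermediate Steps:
x = 54 (x = (9*√(4 + 5))*2 = (9*√9)*2 = (9*3)*2 = 27*2 = 54)
(-2599 - 1*(-7338))*x = (-2599 - 1*(-7338))*54 = (-2599 + 7338)*54 = 4739*54 = 255906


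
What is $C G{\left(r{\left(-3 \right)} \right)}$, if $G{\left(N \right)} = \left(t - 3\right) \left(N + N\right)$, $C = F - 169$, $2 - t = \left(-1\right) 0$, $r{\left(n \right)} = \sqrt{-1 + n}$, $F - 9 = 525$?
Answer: $- 1460 i \approx - 1460.0 i$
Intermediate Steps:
$F = 534$ ($F = 9 + 525 = 534$)
$t = 2$ ($t = 2 - \left(-1\right) 0 = 2 - 0 = 2 + 0 = 2$)
$C = 365$ ($C = 534 - 169 = 365$)
$G{\left(N \right)} = - 2 N$ ($G{\left(N \right)} = \left(2 - 3\right) \left(N + N\right) = - 2 N$)
$C G{\left(r{\left(-3 \right)} \right)} = 365 \left(- 2 \sqrt{-1 - 3}\right) = 365 \left(- 2 \sqrt{-4}\right) = 365 \left(- 2 \cdot 2 i\right) = 365 \left(- 4 i\right) = - 1460 i$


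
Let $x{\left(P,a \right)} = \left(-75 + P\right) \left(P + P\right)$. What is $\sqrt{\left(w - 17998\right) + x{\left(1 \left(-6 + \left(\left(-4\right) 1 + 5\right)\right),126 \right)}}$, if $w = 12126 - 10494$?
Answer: $i \sqrt{15566} \approx 124.76 i$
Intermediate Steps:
$x{\left(P,a \right)} = 2 P \left(-75 + P\right)$ ($x{\left(P,a \right)} = \left(-75 + P\right) 2 P = 2 P \left(-75 + P\right)$)
$w = 1632$
$\sqrt{\left(w - 17998\right) + x{\left(1 \left(-6 + \left(\left(-4\right) 1 + 5\right)\right),126 \right)}} = \sqrt{\left(1632 - 17998\right) + 2 \cdot 1 \left(-6 + \left(\left(-4\right) 1 + 5\right)\right) \left(-75 + 1 \left(-6 + \left(\left(-4\right) 1 + 5\right)\right)\right)} = \sqrt{-16366 + 2 \cdot 1 \left(-6 + \left(-4 + 5\right)\right) \left(-75 + 1 \left(-6 + \left(-4 + 5\right)\right)\right)} = \sqrt{-16366 + 2 \cdot 1 \left(-6 + 1\right) \left(-75 + 1 \left(-6 + 1\right)\right)} = \sqrt{-16366 + 2 \cdot 1 \left(-5\right) \left(-75 + 1 \left(-5\right)\right)} = \sqrt{-16366 + 2 \left(-5\right) \left(-75 - 5\right)} = \sqrt{-16366 + 2 \left(-5\right) \left(-80\right)} = \sqrt{-16366 + 800} = \sqrt{-15566} = i \sqrt{15566}$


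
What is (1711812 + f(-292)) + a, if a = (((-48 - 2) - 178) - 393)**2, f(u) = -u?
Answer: 2097745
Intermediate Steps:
a = 385641 (a = ((-50 - 178) - 393)**2 = (-228 - 393)**2 = (-621)**2 = 385641)
(1711812 + f(-292)) + a = (1711812 - 1*(-292)) + 385641 = (1711812 + 292) + 385641 = 1712104 + 385641 = 2097745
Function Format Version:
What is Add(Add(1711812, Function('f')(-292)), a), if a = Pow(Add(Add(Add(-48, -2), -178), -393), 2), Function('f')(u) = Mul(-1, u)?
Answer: 2097745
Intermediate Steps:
a = 385641 (a = Pow(Add(Add(-50, -178), -393), 2) = Pow(Add(-228, -393), 2) = Pow(-621, 2) = 385641)
Add(Add(1711812, Function('f')(-292)), a) = Add(Add(1711812, Mul(-1, -292)), 385641) = Add(Add(1711812, 292), 385641) = Add(1712104, 385641) = 2097745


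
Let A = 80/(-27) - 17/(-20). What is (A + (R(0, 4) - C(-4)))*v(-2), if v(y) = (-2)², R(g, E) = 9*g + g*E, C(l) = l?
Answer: 1019/135 ≈ 7.5481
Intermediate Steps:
A = -1141/540 (A = 80*(-1/27) - 17*(-1/20) = -80/27 + 17/20 = -1141/540 ≈ -2.1130)
R(g, E) = 9*g + E*g
v(y) = 4
(A + (R(0, 4) - C(-4)))*v(-2) = (-1141/540 + (0*(9 + 4) - 1*(-4)))*4 = (-1141/540 + (0*13 + 4))*4 = (-1141/540 + (0 + 4))*4 = (-1141/540 + 4)*4 = (1019/540)*4 = 1019/135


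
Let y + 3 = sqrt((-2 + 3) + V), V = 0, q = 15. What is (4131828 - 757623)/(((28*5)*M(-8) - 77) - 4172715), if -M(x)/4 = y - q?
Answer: -3374205/4163272 ≈ -0.81047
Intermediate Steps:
y = -2 (y = -3 + sqrt((-2 + 3) + 0) = -3 + sqrt(1 + 0) = -3 + sqrt(1) = -3 + 1 = -2)
M(x) = 68 (M(x) = -4*(-2 - 1*15) = -4*(-2 - 15) = -4*(-17) = 68)
(4131828 - 757623)/(((28*5)*M(-8) - 77) - 4172715) = (4131828 - 757623)/(((28*5)*68 - 77) - 4172715) = 3374205/((140*68 - 77) - 4172715) = 3374205/((9520 - 77) - 4172715) = 3374205/(9443 - 4172715) = 3374205/(-4163272) = 3374205*(-1/4163272) = -3374205/4163272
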